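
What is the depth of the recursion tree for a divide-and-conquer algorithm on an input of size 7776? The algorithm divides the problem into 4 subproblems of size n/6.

For divide and conquer with division factor 6:

Problem sizes at each level:
Level 0: 7776
Level 1: 1296
Level 2: 216
Level 3: 36
Level 4: 6
Level 5: 1

The root is level 0 and the size-1 base case is level 5 (the tree spans levels 0 through 5, i.e. 6 levels counting the root), so the depth is the number of divisions: log_6(7776) = 5

The recursion tree depth is log_6(7776) = 5. At each level, the problem size is divided by 6, so it takes 5 divisions to reduce to a base case of size 1. The algorithm makes 4 recursive calls at each level.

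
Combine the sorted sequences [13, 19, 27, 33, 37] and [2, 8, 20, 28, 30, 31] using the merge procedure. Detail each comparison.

Merging process:

Compare 13 vs 2: take 2 from right. Merged: [2]
Compare 13 vs 8: take 8 from right. Merged: [2, 8]
Compare 13 vs 20: take 13 from left. Merged: [2, 8, 13]
Compare 19 vs 20: take 19 from left. Merged: [2, 8, 13, 19]
Compare 27 vs 20: take 20 from right. Merged: [2, 8, 13, 19, 20]
Compare 27 vs 28: take 27 from left. Merged: [2, 8, 13, 19, 20, 27]
Compare 33 vs 28: take 28 from right. Merged: [2, 8, 13, 19, 20, 27, 28]
Compare 33 vs 30: take 30 from right. Merged: [2, 8, 13, 19, 20, 27, 28, 30]
Compare 33 vs 31: take 31 from right. Merged: [2, 8, 13, 19, 20, 27, 28, 30, 31]
Append remaining from left: [33, 37]. Merged: [2, 8, 13, 19, 20, 27, 28, 30, 31, 33, 37]

Final merged array: [2, 8, 13, 19, 20, 27, 28, 30, 31, 33, 37]
Total comparisons: 9

The merged array is [2, 8, 13, 19, 20, 27, 28, 30, 31, 33, 37], requiring 9 comparisons. The merge step runs in O(n) time where n is the total number of elements.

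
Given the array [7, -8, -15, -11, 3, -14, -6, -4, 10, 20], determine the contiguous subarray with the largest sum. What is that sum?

Using Kadane's algorithm on [7, -8, -15, -11, 3, -14, -6, -4, 10, 20]:

Scanning through the array:
Position 1 (value -8): max_ending_here = -1, max_so_far = 7
Position 2 (value -15): max_ending_here = -15, max_so_far = 7
Position 3 (value -11): max_ending_here = -11, max_so_far = 7
Position 4 (value 3): max_ending_here = 3, max_so_far = 7
Position 5 (value -14): max_ending_here = -11, max_so_far = 7
Position 6 (value -6): max_ending_here = -6, max_so_far = 7
Position 7 (value -4): max_ending_here = -4, max_so_far = 7
Position 8 (value 10): max_ending_here = 10, max_so_far = 10
Position 9 (value 20): max_ending_here = 30, max_so_far = 30

Maximum subarray: [10, 20]
Maximum sum: 30

The maximum subarray is [10, 20] with sum 30. This subarray runs from index 8 to index 9.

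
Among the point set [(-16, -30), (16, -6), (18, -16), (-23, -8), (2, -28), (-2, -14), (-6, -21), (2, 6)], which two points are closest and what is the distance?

Computing all pairwise distances among 8 points:

d((-16, -30), (16, -6)) = 40.0
d((-16, -30), (18, -16)) = 36.7696
d((-16, -30), (-23, -8)) = 23.0868
d((-16, -30), (2, -28)) = 18.1108
d((-16, -30), (-2, -14)) = 21.2603
d((-16, -30), (-6, -21)) = 13.4536
d((-16, -30), (2, 6)) = 40.2492
d((16, -6), (18, -16)) = 10.198
d((16, -6), (-23, -8)) = 39.0512
d((16, -6), (2, -28)) = 26.0768
d((16, -6), (-2, -14)) = 19.6977
d((16, -6), (-6, -21)) = 26.6271
d((16, -6), (2, 6)) = 18.4391
d((18, -16), (-23, -8)) = 41.7732
d((18, -16), (2, -28)) = 20.0
d((18, -16), (-2, -14)) = 20.0998
d((18, -16), (-6, -21)) = 24.5153
d((18, -16), (2, 6)) = 27.2029
d((-23, -8), (2, -28)) = 32.0156
d((-23, -8), (-2, -14)) = 21.8403
d((-23, -8), (-6, -21)) = 21.4009
d((-23, -8), (2, 6)) = 28.6531
d((2, -28), (-2, -14)) = 14.5602
d((2, -28), (-6, -21)) = 10.6301
d((2, -28), (2, 6)) = 34.0
d((-2, -14), (-6, -21)) = 8.0623 <-- minimum
d((-2, -14), (2, 6)) = 20.3961
d((-6, -21), (2, 6)) = 28.1603

Closest pair: (-2, -14) and (-6, -21) with distance 8.0623

The closest pair is (-2, -14) and (-6, -21) with Euclidean distance 8.0623. For 8 points, brute-force pairwise comparison is shown above. For large n, the divide-and-conquer algorithm (sort by x, recurse on halves, check the dividing strip) achieves O(n log n).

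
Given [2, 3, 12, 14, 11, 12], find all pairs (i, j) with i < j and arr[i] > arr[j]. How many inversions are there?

Finding inversions in [2, 3, 12, 14, 11, 12]:

(2, 4): arr[2]=12 > arr[4]=11
(3, 4): arr[3]=14 > arr[4]=11
(3, 5): arr[3]=14 > arr[5]=12

Total inversions: 3

The array has 3 inversion(s): (2,4), (3,4), (3,5). Each pair (i,j) satisfies i < j and arr[i] > arr[j].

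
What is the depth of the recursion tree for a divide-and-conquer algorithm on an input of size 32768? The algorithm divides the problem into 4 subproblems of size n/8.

For divide and conquer with division factor 8:

Problem sizes at each level:
Level 0: 32768
Level 1: 4096
Level 2: 512
Level 3: 64
Level 4: 8
Level 5: 1

The root is level 0 and the size-1 base case is level 5 (the tree spans levels 0 through 5, i.e. 6 levels counting the root), so the depth is the number of divisions: log_8(32768) = 5

The recursion tree depth is log_8(32768) = 5. At each level, the problem size is divided by 8, so it takes 5 divisions to reduce to a base case of size 1. The algorithm makes 4 recursive calls at each level.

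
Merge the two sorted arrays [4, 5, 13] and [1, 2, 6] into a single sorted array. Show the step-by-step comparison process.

Merging process:

Compare 4 vs 1: take 1 from right. Merged: [1]
Compare 4 vs 2: take 2 from right. Merged: [1, 2]
Compare 4 vs 6: take 4 from left. Merged: [1, 2, 4]
Compare 5 vs 6: take 5 from left. Merged: [1, 2, 4, 5]
Compare 13 vs 6: take 6 from right. Merged: [1, 2, 4, 5, 6]
Append remaining from left: [13]. Merged: [1, 2, 4, 5, 6, 13]

Final merged array: [1, 2, 4, 5, 6, 13]
Total comparisons: 5

The merged array is [1, 2, 4, 5, 6, 13], requiring 5 comparisons. The merge step runs in O(n) time where n is the total number of elements.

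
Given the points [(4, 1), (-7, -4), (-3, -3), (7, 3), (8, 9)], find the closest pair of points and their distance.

Computing all pairwise distances among 5 points:

d((4, 1), (-7, -4)) = 12.083
d((4, 1), (-3, -3)) = 8.0623
d((4, 1), (7, 3)) = 3.6056 <-- minimum
d((4, 1), (8, 9)) = 8.9443
d((-7, -4), (-3, -3)) = 4.1231
d((-7, -4), (7, 3)) = 15.6525
d((-7, -4), (8, 9)) = 19.8494
d((-3, -3), (7, 3)) = 11.6619
d((-3, -3), (8, 9)) = 16.2788
d((7, 3), (8, 9)) = 6.0828

Closest pair: (4, 1) and (7, 3) with distance 3.6056

The closest pair is (4, 1) and (7, 3) with Euclidean distance 3.6056. For 5 points, brute-force pairwise comparison is shown above. For large n, the divide-and-conquer algorithm (sort by x, recurse on halves, check the dividing strip) achieves O(n log n).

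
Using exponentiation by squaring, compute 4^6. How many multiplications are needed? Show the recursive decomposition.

Computing 4^6 by squaring (build up from 4^1; each line after the first costs one multiplication):

4^1 = 4
4^2 = (4^1)^2 = 4^2 = 16
4^3 = 4 * 4^2 = 4 * 16 = 64
4^6 = (4^3)^2 = 64^2 = 4096

Result: 4096
Multiplications needed: 3 (3 lines after 4^1)

4^6 = 4096. Using exponentiation by squaring, this requires 3 multiplications. The key idea: if the exponent is even, square the half-power; if odd, multiply by the base once.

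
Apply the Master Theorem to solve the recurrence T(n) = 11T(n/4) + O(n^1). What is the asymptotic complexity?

Master Theorem for T(n) = 11T(n/4) + O(n^1):

a = 11, b = 4, c = 1
log_b(a) = log_4(11) = 1.7297

Case 1: c = 1 < log_4(11) = 1.7297
T(n) = O(n^(log_4 11))

For T(n) = 11T(n/4) + O(n^1): log_4(11) = 1.7297. This is Case 1 of the Master Theorem (c < log_b(a), work dominated by leaves), giving O(n^(log_4 11)).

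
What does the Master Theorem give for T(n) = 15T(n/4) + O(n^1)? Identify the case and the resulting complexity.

Master Theorem for T(n) = 15T(n/4) + O(n^1):

a = 15, b = 4, c = 1
log_b(a) = log_4(15) = 1.9534

Case 1: c = 1 < log_4(15) = 1.9534
T(n) = O(n^(log_4 15))

For T(n) = 15T(n/4) + O(n^1): log_4(15) = 1.9534. This is Case 1 of the Master Theorem (c < log_b(a), work dominated by leaves), giving O(n^(log_4 15)).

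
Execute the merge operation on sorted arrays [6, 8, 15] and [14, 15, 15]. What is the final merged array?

Merging process:

Compare 6 vs 14: take 6 from left. Merged: [6]
Compare 8 vs 14: take 8 from left. Merged: [6, 8]
Compare 15 vs 14: take 14 from right. Merged: [6, 8, 14]
Compare 15 vs 15: take 15 from left. Merged: [6, 8, 14, 15]
Append remaining from right: [15, 15]. Merged: [6, 8, 14, 15, 15, 15]

Final merged array: [6, 8, 14, 15, 15, 15]
Total comparisons: 4

The merged array is [6, 8, 14, 15, 15, 15], requiring 4 comparisons. The merge step runs in O(n) time where n is the total number of elements.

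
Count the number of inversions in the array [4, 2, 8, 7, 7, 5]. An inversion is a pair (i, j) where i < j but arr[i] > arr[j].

Finding inversions in [4, 2, 8, 7, 7, 5]:

(0, 1): arr[0]=4 > arr[1]=2
(2, 3): arr[2]=8 > arr[3]=7
(2, 4): arr[2]=8 > arr[4]=7
(2, 5): arr[2]=8 > arr[5]=5
(3, 5): arr[3]=7 > arr[5]=5
(4, 5): arr[4]=7 > arr[5]=5

Total inversions: 6

The array has 6 inversion(s): (0,1), (2,3), (2,4), (2,5), (3,5), (4,5). Each pair (i,j) satisfies i < j and arr[i] > arr[j].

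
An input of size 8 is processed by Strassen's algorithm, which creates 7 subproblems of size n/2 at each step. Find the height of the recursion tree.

For divide and conquer with division factor 2:

Problem sizes at each level:
Level 0: 8
Level 1: 4
Level 2: 2
Level 3: 1

The root is level 0 and the size-1 base case is level 3 (the tree spans levels 0 through 3, i.e. 4 levels counting the root), so the depth is the number of divisions: log_2(8) = 3

The recursion tree depth is log_2(8) = 3. At each level, the problem size is divided by 2, so it takes 3 divisions to reduce to a base case of size 1. The algorithm makes 7 recursive calls at each level.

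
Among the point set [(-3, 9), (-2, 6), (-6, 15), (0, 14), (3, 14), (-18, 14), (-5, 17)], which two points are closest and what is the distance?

Computing all pairwise distances among 7 points:

d((-3, 9), (-2, 6)) = 3.1623
d((-3, 9), (-6, 15)) = 6.7082
d((-3, 9), (0, 14)) = 5.831
d((-3, 9), (3, 14)) = 7.8102
d((-3, 9), (-18, 14)) = 15.8114
d((-3, 9), (-5, 17)) = 8.2462
d((-2, 6), (-6, 15)) = 9.8489
d((-2, 6), (0, 14)) = 8.2462
d((-2, 6), (3, 14)) = 9.434
d((-2, 6), (-18, 14)) = 17.8885
d((-2, 6), (-5, 17)) = 11.4018
d((-6, 15), (0, 14)) = 6.0828
d((-6, 15), (3, 14)) = 9.0554
d((-6, 15), (-18, 14)) = 12.0416
d((-6, 15), (-5, 17)) = 2.2361 <-- minimum
d((0, 14), (3, 14)) = 3.0
d((0, 14), (-18, 14)) = 18.0
d((0, 14), (-5, 17)) = 5.831
d((3, 14), (-18, 14)) = 21.0
d((3, 14), (-5, 17)) = 8.544
d((-18, 14), (-5, 17)) = 13.3417

Closest pair: (-6, 15) and (-5, 17) with distance 2.2361

The closest pair is (-6, 15) and (-5, 17) with Euclidean distance 2.2361. For 7 points, brute-force pairwise comparison is shown above. For large n, the divide-and-conquer algorithm (sort by x, recurse on halves, check the dividing strip) achieves O(n log n).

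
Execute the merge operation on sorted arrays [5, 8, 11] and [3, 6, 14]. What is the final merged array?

Merging process:

Compare 5 vs 3: take 3 from right. Merged: [3]
Compare 5 vs 6: take 5 from left. Merged: [3, 5]
Compare 8 vs 6: take 6 from right. Merged: [3, 5, 6]
Compare 8 vs 14: take 8 from left. Merged: [3, 5, 6, 8]
Compare 11 vs 14: take 11 from left. Merged: [3, 5, 6, 8, 11]
Append remaining from right: [14]. Merged: [3, 5, 6, 8, 11, 14]

Final merged array: [3, 5, 6, 8, 11, 14]
Total comparisons: 5

The merged array is [3, 5, 6, 8, 11, 14], requiring 5 comparisons. The merge step runs in O(n) time where n is the total number of elements.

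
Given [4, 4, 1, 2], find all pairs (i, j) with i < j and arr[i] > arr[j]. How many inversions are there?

Finding inversions in [4, 4, 1, 2]:

(0, 2): arr[0]=4 > arr[2]=1
(0, 3): arr[0]=4 > arr[3]=2
(1, 2): arr[1]=4 > arr[2]=1
(1, 3): arr[1]=4 > arr[3]=2

Total inversions: 4

The array has 4 inversion(s): (0,2), (0,3), (1,2), (1,3). Each pair (i,j) satisfies i < j and arr[i] > arr[j].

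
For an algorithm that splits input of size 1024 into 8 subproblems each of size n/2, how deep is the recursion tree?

For divide and conquer with division factor 2:

Problem sizes at each level:
Level 0: 1024
Level 1: 512
Level 2: 256
Level 3: 128
Level 4: 64
Level 5: 32
Level 6: 16
Level 7: 8
Level 8: 4
Level 9: 2
Level 10: 1

The root is level 0 and the size-1 base case is level 10 (the tree spans levels 0 through 10, i.e. 11 levels counting the root), so the depth is the number of divisions: log_2(1024) = 10

The recursion tree depth is log_2(1024) = 10. At each level, the problem size is divided by 2, so it takes 10 divisions to reduce to a base case of size 1. The algorithm makes 8 recursive calls at each level.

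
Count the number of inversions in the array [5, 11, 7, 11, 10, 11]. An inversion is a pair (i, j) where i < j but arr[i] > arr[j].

Finding inversions in [5, 11, 7, 11, 10, 11]:

(1, 2): arr[1]=11 > arr[2]=7
(1, 4): arr[1]=11 > arr[4]=10
(3, 4): arr[3]=11 > arr[4]=10

Total inversions: 3

The array has 3 inversion(s): (1,2), (1,4), (3,4). Each pair (i,j) satisfies i < j and arr[i] > arr[j].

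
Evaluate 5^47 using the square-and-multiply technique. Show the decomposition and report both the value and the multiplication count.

Computing 5^47 by squaring (build up from 5^1; each line after the first costs one multiplication):

5^1 = 5
5^2 = (5^1)^2 = 5^2 = 25
5^4 = (5^2)^2 = 25^2 = 625
5^5 = 5 * 5^4 = 5 * 625 = 3125
5^10 = (5^5)^2 = 3125^2 = 9765625
5^11 = 5 * 5^10 = 5 * 9765625 = 48828125
5^22 = (5^11)^2 = 48828125^2 = 2384185791015625
5^23 = 5 * 5^22 = 5 * 2384185791015625 = 11920928955078125
5^46 = (5^23)^2 = 11920928955078125^2 = 142108547152020037174224853515625
5^47 = 5 * 5^46 = 5 * 142108547152020037174224853515625 = 710542735760100185871124267578125

Result: 710542735760100185871124267578125
Multiplications needed: 9 (9 lines after 5^1)

5^47 = 710542735760100185871124267578125. Using exponentiation by squaring, this requires 9 multiplications. The key idea: if the exponent is even, square the half-power; if odd, multiply by the base once.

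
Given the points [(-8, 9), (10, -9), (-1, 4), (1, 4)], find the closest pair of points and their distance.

Computing all pairwise distances among 4 points:

d((-8, 9), (10, -9)) = 25.4558
d((-8, 9), (-1, 4)) = 8.6023
d((-8, 9), (1, 4)) = 10.2956
d((10, -9), (-1, 4)) = 17.0294
d((10, -9), (1, 4)) = 15.8114
d((-1, 4), (1, 4)) = 2.0 <-- minimum

Closest pair: (-1, 4) and (1, 4) with distance 2.0

The closest pair is (-1, 4) and (1, 4) with Euclidean distance 2.0. For 4 points, brute-force pairwise comparison is shown above. For large n, the divide-and-conquer algorithm (sort by x, recurse on halves, check the dividing strip) achieves O(n log n).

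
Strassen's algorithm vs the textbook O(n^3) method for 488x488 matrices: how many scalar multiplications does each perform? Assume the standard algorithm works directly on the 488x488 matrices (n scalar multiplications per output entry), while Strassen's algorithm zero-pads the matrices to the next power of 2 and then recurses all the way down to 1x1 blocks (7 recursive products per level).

Matrix multiplication for 488x488 matrices:

Strassen's algorithm requires power-of-2 dimensions. Pad 488x488 to 512x512 (next power of 2).

Standard algorithm: 488^3 = 116214272 multiplications
Strassen's algorithm: 7^(log2(512)) = 7^9 = 40353607 multiplications
Savings: 116214272 - 40353607 = 75860665 multiplications

Standard: 116214272 multiplications (488^3). Strassen: 40353607 multiplications (7^9, after padding to 512x512). Strassen reduces 8 recursive multiplications to 7 at each level.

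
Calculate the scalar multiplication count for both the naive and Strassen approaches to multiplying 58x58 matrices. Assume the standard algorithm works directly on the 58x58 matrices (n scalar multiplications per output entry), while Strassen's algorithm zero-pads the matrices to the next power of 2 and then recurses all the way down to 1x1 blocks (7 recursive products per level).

Matrix multiplication for 58x58 matrices:

Strassen's algorithm requires power-of-2 dimensions. Pad 58x58 to 64x64 (next power of 2).

Standard algorithm: 58^3 = 195112 multiplications
Strassen's algorithm: 7^(log2(64)) = 7^6 = 117649 multiplications
Savings: 195112 - 117649 = 77463 multiplications

Standard: 195112 multiplications (58^3). Strassen: 117649 multiplications (7^6, after padding to 64x64). Strassen reduces 8 recursive multiplications to 7 at each level.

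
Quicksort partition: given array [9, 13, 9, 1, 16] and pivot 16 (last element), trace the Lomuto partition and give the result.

Lomuto partition with pivot = 16:

Initial array: [9, 13, 9, 1, 16]

arr[0]=9 <= 16: swap with position 0, array becomes [9, 13, 9, 1, 16]
arr[1]=13 <= 16: swap with position 1, array becomes [9, 13, 9, 1, 16]
arr[2]=9 <= 16: swap with position 2, array becomes [9, 13, 9, 1, 16]
arr[3]=1 <= 16: swap with position 3, array becomes [9, 13, 9, 1, 16]

Place pivot at position 4: [9, 13, 9, 1, 16]
Pivot position: 4

After partitioning with pivot 16, the array becomes [9, 13, 9, 1, 16]. The pivot is placed at index 4. All elements to the left of the pivot are <= 16, and all elements to the right are > 16.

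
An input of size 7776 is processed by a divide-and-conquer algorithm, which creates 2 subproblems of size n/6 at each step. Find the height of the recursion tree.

For divide and conquer with division factor 6:

Problem sizes at each level:
Level 0: 7776
Level 1: 1296
Level 2: 216
Level 3: 36
Level 4: 6
Level 5: 1

The root is level 0 and the size-1 base case is level 5 (the tree spans levels 0 through 5, i.e. 6 levels counting the root), so the depth is the number of divisions: log_6(7776) = 5

The recursion tree depth is log_6(7776) = 5. At each level, the problem size is divided by 6, so it takes 5 divisions to reduce to a base case of size 1. The algorithm makes 2 recursive calls at each level.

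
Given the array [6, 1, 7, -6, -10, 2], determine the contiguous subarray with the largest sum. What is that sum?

Using Kadane's algorithm on [6, 1, 7, -6, -10, 2]:

Scanning through the array:
Position 1 (value 1): max_ending_here = 7, max_so_far = 7
Position 2 (value 7): max_ending_here = 14, max_so_far = 14
Position 3 (value -6): max_ending_here = 8, max_so_far = 14
Position 4 (value -10): max_ending_here = -2, max_so_far = 14
Position 5 (value 2): max_ending_here = 2, max_so_far = 14

Maximum subarray: [6, 1, 7]
Maximum sum: 14

The maximum subarray is [6, 1, 7] with sum 14. This subarray runs from index 0 to index 2.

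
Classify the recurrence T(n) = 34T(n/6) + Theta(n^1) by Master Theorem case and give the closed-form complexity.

Master Theorem for T(n) = 34T(n/6) + O(n^1):

a = 34, b = 6, c = 1
log_b(a) = log_6(34) = 1.9681

Case 1: c = 1 < log_6(34) = 1.9681
T(n) = O(n^(log_6 34))

For T(n) = 34T(n/6) + O(n^1): log_6(34) = 1.9681. This is Case 1 of the Master Theorem (c < log_b(a), work dominated by leaves), giving O(n^(log_6 34)).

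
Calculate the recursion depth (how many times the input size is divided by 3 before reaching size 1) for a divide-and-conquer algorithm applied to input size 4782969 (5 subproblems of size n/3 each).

For divide and conquer with division factor 3:

Problem sizes at each level:
Level 0: 4782969
Level 1: 1594323
Level 2: 531441
Level 3: 177147
Level 4: 59049
Level 5: 19683
Level 6: 6561
Level 7: 2187
Level 8: 729
Level 9: 243
Level 10: 81
Level 11: 27
Level 12: 9
Level 13: 3
Level 14: 1

The root is level 0 and the size-1 base case is level 14 (the tree spans levels 0 through 14, i.e. 15 levels counting the root), so the depth is the number of divisions: log_3(4782969) = 14

The recursion tree depth is log_3(4782969) = 14. At each level, the problem size is divided by 3, so it takes 14 divisions to reduce to a base case of size 1. The algorithm makes 5 recursive calls at each level.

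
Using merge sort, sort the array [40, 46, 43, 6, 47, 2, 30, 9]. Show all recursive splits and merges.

Merge sort trace:

Split: [40, 46, 43, 6, 47, 2, 30, 9] -> [40, 46, 43, 6] and [47, 2, 30, 9]
  Split: [40, 46, 43, 6] -> [40, 46] and [43, 6]
    Split: [40, 46] -> [40] and [46]
    Merge: [40] + [46] -> [40, 46]
    Split: [43, 6] -> [43] and [6]
    Merge: [43] + [6] -> [6, 43]
  Merge: [40, 46] + [6, 43] -> [6, 40, 43, 46]
  Split: [47, 2, 30, 9] -> [47, 2] and [30, 9]
    Split: [47, 2] -> [47] and [2]
    Merge: [47] + [2] -> [2, 47]
    Split: [30, 9] -> [30] and [9]
    Merge: [30] + [9] -> [9, 30]
  Merge: [2, 47] + [9, 30] -> [2, 9, 30, 47]
Merge: [6, 40, 43, 46] + [2, 9, 30, 47] -> [2, 6, 9, 30, 40, 43, 46, 47]

Final sorted array: [2, 6, 9, 30, 40, 43, 46, 47]

The merge sort proceeds by recursively splitting the array and merging sorted halves.
After all merges, the sorted array is [2, 6, 9, 30, 40, 43, 46, 47].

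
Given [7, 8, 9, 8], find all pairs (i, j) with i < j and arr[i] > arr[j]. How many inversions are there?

Finding inversions in [7, 8, 9, 8]:

(2, 3): arr[2]=9 > arr[3]=8

Total inversions: 1

The array has 1 inversion(s): (2,3). Each pair (i,j) satisfies i < j and arr[i] > arr[j].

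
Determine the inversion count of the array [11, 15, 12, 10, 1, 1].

Finding inversions in [11, 15, 12, 10, 1, 1]:

(0, 3): arr[0]=11 > arr[3]=10
(0, 4): arr[0]=11 > arr[4]=1
(0, 5): arr[0]=11 > arr[5]=1
(1, 2): arr[1]=15 > arr[2]=12
(1, 3): arr[1]=15 > arr[3]=10
(1, 4): arr[1]=15 > arr[4]=1
(1, 5): arr[1]=15 > arr[5]=1
(2, 3): arr[2]=12 > arr[3]=10
(2, 4): arr[2]=12 > arr[4]=1
(2, 5): arr[2]=12 > arr[5]=1
(3, 4): arr[3]=10 > arr[4]=1
(3, 5): arr[3]=10 > arr[5]=1

Total inversions: 12

The array has 12 inversion(s): (0,3), (0,4), (0,5), (1,2), (1,3), (1,4), (1,5), (2,3), (2,4), (2,5), (3,4), (3,5). Each pair (i,j) satisfies i < j and arr[i] > arr[j].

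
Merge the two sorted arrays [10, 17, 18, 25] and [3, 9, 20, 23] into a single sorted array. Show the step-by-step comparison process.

Merging process:

Compare 10 vs 3: take 3 from right. Merged: [3]
Compare 10 vs 9: take 9 from right. Merged: [3, 9]
Compare 10 vs 20: take 10 from left. Merged: [3, 9, 10]
Compare 17 vs 20: take 17 from left. Merged: [3, 9, 10, 17]
Compare 18 vs 20: take 18 from left. Merged: [3, 9, 10, 17, 18]
Compare 25 vs 20: take 20 from right. Merged: [3, 9, 10, 17, 18, 20]
Compare 25 vs 23: take 23 from right. Merged: [3, 9, 10, 17, 18, 20, 23]
Append remaining from left: [25]. Merged: [3, 9, 10, 17, 18, 20, 23, 25]

Final merged array: [3, 9, 10, 17, 18, 20, 23, 25]
Total comparisons: 7

The merged array is [3, 9, 10, 17, 18, 20, 23, 25], requiring 7 comparisons. The merge step runs in O(n) time where n is the total number of elements.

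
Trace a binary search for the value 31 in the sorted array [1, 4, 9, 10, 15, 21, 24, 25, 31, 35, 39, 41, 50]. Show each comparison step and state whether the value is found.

Binary search for 31 in [1, 4, 9, 10, 15, 21, 24, 25, 31, 35, 39, 41, 50]:

lo=0, hi=12, mid=6, arr[mid]=24 -> 24 < 31, search right half
lo=7, hi=12, mid=9, arr[mid]=35 -> 35 > 31, search left half
lo=7, hi=8, mid=7, arr[mid]=25 -> 25 < 31, search right half
lo=8, hi=8, mid=8, arr[mid]=31 -> Found target at index 8!

Binary search finds 31 at index 8 after 4 comparisons. The search repeatedly halves the search space by comparing with the middle element.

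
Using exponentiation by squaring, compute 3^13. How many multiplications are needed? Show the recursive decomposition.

Computing 3^13 by squaring (build up from 3^1; each line after the first costs one multiplication):

3^1 = 3
3^2 = (3^1)^2 = 3^2 = 9
3^3 = 3 * 3^2 = 3 * 9 = 27
3^6 = (3^3)^2 = 27^2 = 729
3^12 = (3^6)^2 = 729^2 = 531441
3^13 = 3 * 3^12 = 3 * 531441 = 1594323

Result: 1594323
Multiplications needed: 5 (5 lines after 3^1)

3^13 = 1594323. Using exponentiation by squaring, this requires 5 multiplications. The key idea: if the exponent is even, square the half-power; if odd, multiply by the base once.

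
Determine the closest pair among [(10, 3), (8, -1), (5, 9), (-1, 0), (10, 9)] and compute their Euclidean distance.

Computing all pairwise distances among 5 points:

d((10, 3), (8, -1)) = 4.4721 <-- minimum
d((10, 3), (5, 9)) = 7.8102
d((10, 3), (-1, 0)) = 11.4018
d((10, 3), (10, 9)) = 6.0
d((8, -1), (5, 9)) = 10.4403
d((8, -1), (-1, 0)) = 9.0554
d((8, -1), (10, 9)) = 10.198
d((5, 9), (-1, 0)) = 10.8167
d((5, 9), (10, 9)) = 5.0
d((-1, 0), (10, 9)) = 14.2127

Closest pair: (10, 3) and (8, -1) with distance 4.4721

The closest pair is (10, 3) and (8, -1) with Euclidean distance 4.4721. For 5 points, brute-force pairwise comparison is shown above. For large n, the divide-and-conquer algorithm (sort by x, recurse on halves, check the dividing strip) achieves O(n log n).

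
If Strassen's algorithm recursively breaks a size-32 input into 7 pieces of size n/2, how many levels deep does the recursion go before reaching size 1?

For divide and conquer with division factor 2:

Problem sizes at each level:
Level 0: 32
Level 1: 16
Level 2: 8
Level 3: 4
Level 4: 2
Level 5: 1

The root is level 0 and the size-1 base case is level 5 (the tree spans levels 0 through 5, i.e. 6 levels counting the root), so the depth is the number of divisions: log_2(32) = 5

The recursion tree depth is log_2(32) = 5. At each level, the problem size is divided by 2, so it takes 5 divisions to reduce to a base case of size 1. The algorithm makes 7 recursive calls at each level.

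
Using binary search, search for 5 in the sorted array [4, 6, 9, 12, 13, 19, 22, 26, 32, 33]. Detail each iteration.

Binary search for 5 in [4, 6, 9, 12, 13, 19, 22, 26, 32, 33]:

lo=0, hi=9, mid=4, arr[mid]=13 -> 13 > 5, search left half
lo=0, hi=3, mid=1, arr[mid]=6 -> 6 > 5, search left half
lo=0, hi=0, mid=0, arr[mid]=4 -> 4 < 5, search right half
lo=1 > hi=0, target 5 not found

Binary search determines that 5 is not in the array after 3 comparisons. The search space was exhausted without finding the target.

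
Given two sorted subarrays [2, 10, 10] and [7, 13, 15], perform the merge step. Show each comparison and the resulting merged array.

Merging process:

Compare 2 vs 7: take 2 from left. Merged: [2]
Compare 10 vs 7: take 7 from right. Merged: [2, 7]
Compare 10 vs 13: take 10 from left. Merged: [2, 7, 10]
Compare 10 vs 13: take 10 from left. Merged: [2, 7, 10, 10]
Append remaining from right: [13, 15]. Merged: [2, 7, 10, 10, 13, 15]

Final merged array: [2, 7, 10, 10, 13, 15]
Total comparisons: 4

The merged array is [2, 7, 10, 10, 13, 15], requiring 4 comparisons. The merge step runs in O(n) time where n is the total number of elements.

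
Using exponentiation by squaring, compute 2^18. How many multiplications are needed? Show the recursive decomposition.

Computing 2^18 by squaring (build up from 2^1; each line after the first costs one multiplication):

2^1 = 2
2^2 = (2^1)^2 = 2^2 = 4
2^4 = (2^2)^2 = 4^2 = 16
2^8 = (2^4)^2 = 16^2 = 256
2^9 = 2 * 2^8 = 2 * 256 = 512
2^18 = (2^9)^2 = 512^2 = 262144

Result: 262144
Multiplications needed: 5 (5 lines after 2^1)

2^18 = 262144. Using exponentiation by squaring, this requires 5 multiplications. The key idea: if the exponent is even, square the half-power; if odd, multiply by the base once.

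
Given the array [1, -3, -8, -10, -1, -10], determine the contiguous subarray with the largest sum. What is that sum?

Using Kadane's algorithm on [1, -3, -8, -10, -1, -10]:

Scanning through the array:
Position 1 (value -3): max_ending_here = -2, max_so_far = 1
Position 2 (value -8): max_ending_here = -8, max_so_far = 1
Position 3 (value -10): max_ending_here = -10, max_so_far = 1
Position 4 (value -1): max_ending_here = -1, max_so_far = 1
Position 5 (value -10): max_ending_here = -10, max_so_far = 1

Maximum subarray: [1]
Maximum sum: 1

The maximum subarray is [1] with sum 1. This subarray runs from index 0 to index 0.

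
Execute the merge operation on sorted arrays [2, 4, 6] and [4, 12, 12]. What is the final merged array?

Merging process:

Compare 2 vs 4: take 2 from left. Merged: [2]
Compare 4 vs 4: take 4 from left. Merged: [2, 4]
Compare 6 vs 4: take 4 from right. Merged: [2, 4, 4]
Compare 6 vs 12: take 6 from left. Merged: [2, 4, 4, 6]
Append remaining from right: [12, 12]. Merged: [2, 4, 4, 6, 12, 12]

Final merged array: [2, 4, 4, 6, 12, 12]
Total comparisons: 4

The merged array is [2, 4, 4, 6, 12, 12], requiring 4 comparisons. The merge step runs in O(n) time where n is the total number of elements.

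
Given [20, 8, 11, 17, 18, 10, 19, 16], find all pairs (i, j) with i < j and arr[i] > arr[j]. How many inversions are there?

Finding inversions in [20, 8, 11, 17, 18, 10, 19, 16]:

(0, 1): arr[0]=20 > arr[1]=8
(0, 2): arr[0]=20 > arr[2]=11
(0, 3): arr[0]=20 > arr[3]=17
(0, 4): arr[0]=20 > arr[4]=18
(0, 5): arr[0]=20 > arr[5]=10
(0, 6): arr[0]=20 > arr[6]=19
(0, 7): arr[0]=20 > arr[7]=16
(2, 5): arr[2]=11 > arr[5]=10
(3, 5): arr[3]=17 > arr[5]=10
(3, 7): arr[3]=17 > arr[7]=16
(4, 5): arr[4]=18 > arr[5]=10
(4, 7): arr[4]=18 > arr[7]=16
(6, 7): arr[6]=19 > arr[7]=16

Total inversions: 13

The array has 13 inversion(s): (0,1), (0,2), (0,3), (0,4), (0,5), (0,6), (0,7), (2,5), (3,5), (3,7), (4,5), (4,7), (6,7). Each pair (i,j) satisfies i < j and arr[i] > arr[j].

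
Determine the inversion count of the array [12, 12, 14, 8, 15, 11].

Finding inversions in [12, 12, 14, 8, 15, 11]:

(0, 3): arr[0]=12 > arr[3]=8
(0, 5): arr[0]=12 > arr[5]=11
(1, 3): arr[1]=12 > arr[3]=8
(1, 5): arr[1]=12 > arr[5]=11
(2, 3): arr[2]=14 > arr[3]=8
(2, 5): arr[2]=14 > arr[5]=11
(4, 5): arr[4]=15 > arr[5]=11

Total inversions: 7

The array has 7 inversion(s): (0,3), (0,5), (1,3), (1,5), (2,3), (2,5), (4,5). Each pair (i,j) satisfies i < j and arr[i] > arr[j].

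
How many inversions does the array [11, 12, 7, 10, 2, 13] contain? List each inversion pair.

Finding inversions in [11, 12, 7, 10, 2, 13]:

(0, 2): arr[0]=11 > arr[2]=7
(0, 3): arr[0]=11 > arr[3]=10
(0, 4): arr[0]=11 > arr[4]=2
(1, 2): arr[1]=12 > arr[2]=7
(1, 3): arr[1]=12 > arr[3]=10
(1, 4): arr[1]=12 > arr[4]=2
(2, 4): arr[2]=7 > arr[4]=2
(3, 4): arr[3]=10 > arr[4]=2

Total inversions: 8

The array has 8 inversion(s): (0,2), (0,3), (0,4), (1,2), (1,3), (1,4), (2,4), (3,4). Each pair (i,j) satisfies i < j and arr[i] > arr[j].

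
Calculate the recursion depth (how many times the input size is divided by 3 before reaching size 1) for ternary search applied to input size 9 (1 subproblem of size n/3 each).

For divide and conquer with division factor 3:

Problem sizes at each level:
Level 0: 9
Level 1: 3
Level 2: 1

The root is level 0 and the size-1 base case is level 2 (the tree spans levels 0 through 2, i.e. 3 levels counting the root), so the depth is the number of divisions: log_3(9) = 2

The recursion tree depth is log_3(9) = 2. At each level, the problem size is divided by 3, so it takes 2 divisions to reduce to a base case of size 1. The algorithm makes 1 recursive call at each level.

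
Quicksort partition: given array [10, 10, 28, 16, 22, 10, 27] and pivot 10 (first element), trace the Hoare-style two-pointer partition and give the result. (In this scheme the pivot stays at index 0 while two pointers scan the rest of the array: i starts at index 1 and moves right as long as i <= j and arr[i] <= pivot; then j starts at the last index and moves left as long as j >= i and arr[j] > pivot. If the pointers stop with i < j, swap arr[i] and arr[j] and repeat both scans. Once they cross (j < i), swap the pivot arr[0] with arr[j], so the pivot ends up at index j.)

Hoare-style two-pointer partition with pivot = 10:

Initial array: [10, 10, 28, 16, 22, 10, 27]

Pointers start at i = 1, j = 6.
i stops at index 2 (arr[2]=28 > 10), j stops at index 5 (arr[5]=10 <= 10): swap arr[2] and arr[5], array becomes [10, 10, 10, 16, 22, 28, 27]
i ends at 3, j ends at 2: the pointers have crossed (j < i), so scanning stops.

Swap pivot arr[0] with arr[2] to place pivot at position 2: [10, 10, 10, 16, 22, 28, 27]
Pivot position: 2

After partitioning with pivot 10, the array becomes [10, 10, 10, 16, 22, 28, 27]. The pivot is placed at index 2. All elements to the left of the pivot are <= 10, and all elements to the right are > 10.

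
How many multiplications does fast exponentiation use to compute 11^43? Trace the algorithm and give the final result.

Computing 11^43 by squaring (build up from 11^1; each line after the first costs one multiplication):

11^1 = 11
11^2 = (11^1)^2 = 11^2 = 121
11^4 = (11^2)^2 = 121^2 = 14641
11^5 = 11 * 11^4 = 11 * 14641 = 161051
11^10 = (11^5)^2 = 161051^2 = 25937424601
11^20 = (11^10)^2 = 25937424601^2 = 672749994932560009201
11^21 = 11 * 11^20 = 11 * 672749994932560009201 = 7400249944258160101211
11^42 = (11^21)^2 = 7400249944258160101211^2 = 54763699237492901685126120802225273763666521
11^43 = 11 * 11^42 = 11 * 54763699237492901685126120802225273763666521 = 602400691612421918536387328824478011400331731

Result: 602400691612421918536387328824478011400331731
Multiplications needed: 8 (8 lines after 11^1)

11^43 = 602400691612421918536387328824478011400331731. Using exponentiation by squaring, this requires 8 multiplications. The key idea: if the exponent is even, square the half-power; if odd, multiply by the base once.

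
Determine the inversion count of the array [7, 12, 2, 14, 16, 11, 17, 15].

Finding inversions in [7, 12, 2, 14, 16, 11, 17, 15]:

(0, 2): arr[0]=7 > arr[2]=2
(1, 2): arr[1]=12 > arr[2]=2
(1, 5): arr[1]=12 > arr[5]=11
(3, 5): arr[3]=14 > arr[5]=11
(4, 5): arr[4]=16 > arr[5]=11
(4, 7): arr[4]=16 > arr[7]=15
(6, 7): arr[6]=17 > arr[7]=15

Total inversions: 7

The array has 7 inversion(s): (0,2), (1,2), (1,5), (3,5), (4,5), (4,7), (6,7). Each pair (i,j) satisfies i < j and arr[i] > arr[j].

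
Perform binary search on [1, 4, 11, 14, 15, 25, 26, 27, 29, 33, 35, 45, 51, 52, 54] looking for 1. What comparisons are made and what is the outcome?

Binary search for 1 in [1, 4, 11, 14, 15, 25, 26, 27, 29, 33, 35, 45, 51, 52, 54]:

lo=0, hi=14, mid=7, arr[mid]=27 -> 27 > 1, search left half
lo=0, hi=6, mid=3, arr[mid]=14 -> 14 > 1, search left half
lo=0, hi=2, mid=1, arr[mid]=4 -> 4 > 1, search left half
lo=0, hi=0, mid=0, arr[mid]=1 -> Found target at index 0!

Binary search finds 1 at index 0 after 4 comparisons. The search repeatedly halves the search space by comparing with the middle element.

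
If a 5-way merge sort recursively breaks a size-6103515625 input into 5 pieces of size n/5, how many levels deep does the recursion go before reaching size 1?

For divide and conquer with division factor 5:

Problem sizes at each level:
Level 0: 6103515625
Level 1: 1220703125
Level 2: 244140625
Level 3: 48828125
Level 4: 9765625
Level 5: 1953125
Level 6: 390625
Level 7: 78125
Level 8: 15625
Level 9: 3125
Level 10: 625
Level 11: 125
Level 12: 25
Level 13: 5
Level 14: 1

The root is level 0 and the size-1 base case is level 14 (the tree spans levels 0 through 14, i.e. 15 levels counting the root), so the depth is the number of divisions: log_5(6103515625) = 14

The recursion tree depth is log_5(6103515625) = 14. At each level, the problem size is divided by 5, so it takes 14 divisions to reduce to a base case of size 1. The algorithm makes 5 recursive calls at each level.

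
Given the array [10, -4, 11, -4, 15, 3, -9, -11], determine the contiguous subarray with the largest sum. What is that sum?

Using Kadane's algorithm on [10, -4, 11, -4, 15, 3, -9, -11]:

Scanning through the array:
Position 1 (value -4): max_ending_here = 6, max_so_far = 10
Position 2 (value 11): max_ending_here = 17, max_so_far = 17
Position 3 (value -4): max_ending_here = 13, max_so_far = 17
Position 4 (value 15): max_ending_here = 28, max_so_far = 28
Position 5 (value 3): max_ending_here = 31, max_so_far = 31
Position 6 (value -9): max_ending_here = 22, max_so_far = 31
Position 7 (value -11): max_ending_here = 11, max_so_far = 31

Maximum subarray: [10, -4, 11, -4, 15, 3]
Maximum sum: 31

The maximum subarray is [10, -4, 11, -4, 15, 3] with sum 31. This subarray runs from index 0 to index 5.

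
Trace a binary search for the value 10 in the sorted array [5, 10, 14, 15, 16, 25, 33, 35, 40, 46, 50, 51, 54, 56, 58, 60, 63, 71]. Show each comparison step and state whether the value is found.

Binary search for 10 in [5, 10, 14, 15, 16, 25, 33, 35, 40, 46, 50, 51, 54, 56, 58, 60, 63, 71]:

lo=0, hi=17, mid=8, arr[mid]=40 -> 40 > 10, search left half
lo=0, hi=7, mid=3, arr[mid]=15 -> 15 > 10, search left half
lo=0, hi=2, mid=1, arr[mid]=10 -> Found target at index 1!

Binary search finds 10 at index 1 after 3 comparisons. The search repeatedly halves the search space by comparing with the middle element.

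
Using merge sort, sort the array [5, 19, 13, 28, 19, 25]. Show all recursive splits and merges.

Merge sort trace:

Split: [5, 19, 13, 28, 19, 25] -> [5, 19, 13] and [28, 19, 25]
  Split: [5, 19, 13] -> [5] and [19, 13]
    Split: [19, 13] -> [19] and [13]
    Merge: [19] + [13] -> [13, 19]
  Merge: [5] + [13, 19] -> [5, 13, 19]
  Split: [28, 19, 25] -> [28] and [19, 25]
    Split: [19, 25] -> [19] and [25]
    Merge: [19] + [25] -> [19, 25]
  Merge: [28] + [19, 25] -> [19, 25, 28]
Merge: [5, 13, 19] + [19, 25, 28] -> [5, 13, 19, 19, 25, 28]

Final sorted array: [5, 13, 19, 19, 25, 28]

The merge sort proceeds by recursively splitting the array and merging sorted halves.
After all merges, the sorted array is [5, 13, 19, 19, 25, 28].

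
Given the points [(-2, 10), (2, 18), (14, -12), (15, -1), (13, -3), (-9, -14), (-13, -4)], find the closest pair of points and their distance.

Computing all pairwise distances among 7 points:

d((-2, 10), (2, 18)) = 8.9443
d((-2, 10), (14, -12)) = 27.2029
d((-2, 10), (15, -1)) = 20.2485
d((-2, 10), (13, -3)) = 19.8494
d((-2, 10), (-9, -14)) = 25.0
d((-2, 10), (-13, -4)) = 17.8045
d((2, 18), (14, -12)) = 32.311
d((2, 18), (15, -1)) = 23.0217
d((2, 18), (13, -3)) = 23.7065
d((2, 18), (-9, -14)) = 33.8378
d((2, 18), (-13, -4)) = 26.6271
d((14, -12), (15, -1)) = 11.0454
d((14, -12), (13, -3)) = 9.0554
d((14, -12), (-9, -14)) = 23.0868
d((14, -12), (-13, -4)) = 28.1603
d((15, -1), (13, -3)) = 2.8284 <-- minimum
d((15, -1), (-9, -14)) = 27.2947
d((15, -1), (-13, -4)) = 28.1603
d((13, -3), (-9, -14)) = 24.5967
d((13, -3), (-13, -4)) = 26.0192
d((-9, -14), (-13, -4)) = 10.7703

Closest pair: (15, -1) and (13, -3) with distance 2.8284

The closest pair is (15, -1) and (13, -3) with Euclidean distance 2.8284. For 7 points, brute-force pairwise comparison is shown above. For large n, the divide-and-conquer algorithm (sort by x, recurse on halves, check the dividing strip) achieves O(n log n).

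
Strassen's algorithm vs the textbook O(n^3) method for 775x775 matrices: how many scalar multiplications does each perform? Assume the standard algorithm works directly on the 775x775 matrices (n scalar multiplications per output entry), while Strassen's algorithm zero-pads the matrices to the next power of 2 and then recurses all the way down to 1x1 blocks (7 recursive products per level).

Matrix multiplication for 775x775 matrices:

Strassen's algorithm requires power-of-2 dimensions. Pad 775x775 to 1024x1024 (next power of 2).

Standard algorithm: 775^3 = 465484375 multiplications
Strassen's algorithm: 7^(log2(1024)) = 7^10 = 282475249 multiplications
Savings: 465484375 - 282475249 = 183009126 multiplications

Standard: 465484375 multiplications (775^3). Strassen: 282475249 multiplications (7^10, after padding to 1024x1024). Strassen reduces 8 recursive multiplications to 7 at each level.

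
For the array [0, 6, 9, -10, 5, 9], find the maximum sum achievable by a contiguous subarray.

Using Kadane's algorithm on [0, 6, 9, -10, 5, 9]:

Scanning through the array:
Position 1 (value 6): max_ending_here = 6, max_so_far = 6
Position 2 (value 9): max_ending_here = 15, max_so_far = 15
Position 3 (value -10): max_ending_here = 5, max_so_far = 15
Position 4 (value 5): max_ending_here = 10, max_so_far = 15
Position 5 (value 9): max_ending_here = 19, max_so_far = 19

Maximum subarray: [0, 6, 9, -10, 5, 9]
Maximum sum: 19

The maximum subarray is [0, 6, 9, -10, 5, 9] with sum 19. This subarray runs from index 0 to index 5.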